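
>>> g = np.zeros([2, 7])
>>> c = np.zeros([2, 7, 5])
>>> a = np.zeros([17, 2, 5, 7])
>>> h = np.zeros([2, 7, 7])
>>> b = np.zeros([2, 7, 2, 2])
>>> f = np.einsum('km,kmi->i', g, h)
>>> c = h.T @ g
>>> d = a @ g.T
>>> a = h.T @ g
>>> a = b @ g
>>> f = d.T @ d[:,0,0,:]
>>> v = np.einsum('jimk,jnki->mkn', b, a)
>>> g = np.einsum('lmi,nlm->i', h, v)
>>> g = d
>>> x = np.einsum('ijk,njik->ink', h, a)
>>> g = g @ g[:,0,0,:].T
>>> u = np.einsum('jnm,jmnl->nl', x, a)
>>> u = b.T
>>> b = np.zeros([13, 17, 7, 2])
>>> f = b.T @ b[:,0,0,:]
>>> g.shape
(17, 2, 5, 17)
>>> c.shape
(7, 7, 7)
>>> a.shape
(2, 7, 2, 7)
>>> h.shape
(2, 7, 7)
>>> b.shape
(13, 17, 7, 2)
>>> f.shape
(2, 7, 17, 2)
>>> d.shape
(17, 2, 5, 2)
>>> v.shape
(2, 2, 7)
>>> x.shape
(2, 2, 7)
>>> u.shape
(2, 2, 7, 2)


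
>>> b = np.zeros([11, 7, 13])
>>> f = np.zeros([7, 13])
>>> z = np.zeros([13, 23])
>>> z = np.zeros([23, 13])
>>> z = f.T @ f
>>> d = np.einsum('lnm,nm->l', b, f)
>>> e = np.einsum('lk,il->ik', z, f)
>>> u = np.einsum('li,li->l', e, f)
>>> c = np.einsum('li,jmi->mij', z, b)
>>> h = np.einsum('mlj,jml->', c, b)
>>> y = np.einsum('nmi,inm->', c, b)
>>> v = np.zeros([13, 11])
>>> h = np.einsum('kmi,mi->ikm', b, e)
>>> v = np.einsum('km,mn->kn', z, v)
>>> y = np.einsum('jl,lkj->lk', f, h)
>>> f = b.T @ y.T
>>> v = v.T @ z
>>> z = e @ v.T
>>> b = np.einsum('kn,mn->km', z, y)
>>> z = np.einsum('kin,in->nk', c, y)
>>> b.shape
(7, 13)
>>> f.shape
(13, 7, 13)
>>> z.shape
(11, 7)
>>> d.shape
(11,)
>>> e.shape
(7, 13)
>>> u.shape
(7,)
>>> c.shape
(7, 13, 11)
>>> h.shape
(13, 11, 7)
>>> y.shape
(13, 11)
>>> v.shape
(11, 13)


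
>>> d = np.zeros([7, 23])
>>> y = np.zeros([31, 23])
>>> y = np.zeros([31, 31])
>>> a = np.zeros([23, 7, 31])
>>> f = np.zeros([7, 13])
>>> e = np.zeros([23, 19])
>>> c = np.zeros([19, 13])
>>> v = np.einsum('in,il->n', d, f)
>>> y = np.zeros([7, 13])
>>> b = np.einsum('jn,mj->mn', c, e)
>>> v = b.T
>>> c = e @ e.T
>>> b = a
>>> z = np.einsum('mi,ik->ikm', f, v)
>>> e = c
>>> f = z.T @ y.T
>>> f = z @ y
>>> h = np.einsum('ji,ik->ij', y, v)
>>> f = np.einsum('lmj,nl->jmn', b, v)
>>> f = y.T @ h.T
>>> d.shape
(7, 23)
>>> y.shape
(7, 13)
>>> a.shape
(23, 7, 31)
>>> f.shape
(13, 13)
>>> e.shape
(23, 23)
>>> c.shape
(23, 23)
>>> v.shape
(13, 23)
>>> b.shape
(23, 7, 31)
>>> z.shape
(13, 23, 7)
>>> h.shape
(13, 7)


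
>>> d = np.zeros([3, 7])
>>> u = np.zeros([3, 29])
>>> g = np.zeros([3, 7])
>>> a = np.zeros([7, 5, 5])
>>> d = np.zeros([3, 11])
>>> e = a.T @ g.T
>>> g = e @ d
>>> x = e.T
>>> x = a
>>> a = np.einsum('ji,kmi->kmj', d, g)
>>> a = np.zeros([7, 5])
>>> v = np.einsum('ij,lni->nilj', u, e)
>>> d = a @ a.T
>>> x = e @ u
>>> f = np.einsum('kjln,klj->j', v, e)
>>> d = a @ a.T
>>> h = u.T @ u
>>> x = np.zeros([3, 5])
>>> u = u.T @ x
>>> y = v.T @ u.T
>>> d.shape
(7, 7)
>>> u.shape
(29, 5)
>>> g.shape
(5, 5, 11)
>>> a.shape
(7, 5)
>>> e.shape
(5, 5, 3)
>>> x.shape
(3, 5)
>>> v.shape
(5, 3, 5, 29)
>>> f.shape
(3,)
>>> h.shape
(29, 29)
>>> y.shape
(29, 5, 3, 29)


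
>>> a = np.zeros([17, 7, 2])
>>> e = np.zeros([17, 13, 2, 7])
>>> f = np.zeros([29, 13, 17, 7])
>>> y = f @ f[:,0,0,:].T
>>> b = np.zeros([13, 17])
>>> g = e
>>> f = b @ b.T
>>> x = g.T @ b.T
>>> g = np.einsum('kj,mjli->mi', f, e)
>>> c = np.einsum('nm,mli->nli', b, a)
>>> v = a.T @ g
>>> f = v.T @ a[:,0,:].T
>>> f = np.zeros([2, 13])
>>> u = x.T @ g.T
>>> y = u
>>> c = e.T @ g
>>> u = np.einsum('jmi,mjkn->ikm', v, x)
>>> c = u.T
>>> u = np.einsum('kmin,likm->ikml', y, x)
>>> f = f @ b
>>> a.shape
(17, 7, 2)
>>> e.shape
(17, 13, 2, 7)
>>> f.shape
(2, 17)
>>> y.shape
(13, 13, 2, 17)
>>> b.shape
(13, 17)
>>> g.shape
(17, 7)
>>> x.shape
(7, 2, 13, 13)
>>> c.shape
(7, 13, 7)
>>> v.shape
(2, 7, 7)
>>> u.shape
(2, 13, 13, 7)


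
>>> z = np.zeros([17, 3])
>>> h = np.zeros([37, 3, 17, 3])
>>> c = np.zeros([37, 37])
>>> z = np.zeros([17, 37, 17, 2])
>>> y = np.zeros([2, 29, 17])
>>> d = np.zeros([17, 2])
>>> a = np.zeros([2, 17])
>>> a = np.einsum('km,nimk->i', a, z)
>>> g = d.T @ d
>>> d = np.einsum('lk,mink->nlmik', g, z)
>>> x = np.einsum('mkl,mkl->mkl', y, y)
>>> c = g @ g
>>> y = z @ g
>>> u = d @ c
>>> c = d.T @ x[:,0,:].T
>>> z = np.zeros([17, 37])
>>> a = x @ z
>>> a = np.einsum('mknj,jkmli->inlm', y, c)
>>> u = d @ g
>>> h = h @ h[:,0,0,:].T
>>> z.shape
(17, 37)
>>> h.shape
(37, 3, 17, 37)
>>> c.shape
(2, 37, 17, 2, 2)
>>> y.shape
(17, 37, 17, 2)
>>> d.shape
(17, 2, 17, 37, 2)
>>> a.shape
(2, 17, 2, 17)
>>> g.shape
(2, 2)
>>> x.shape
(2, 29, 17)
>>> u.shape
(17, 2, 17, 37, 2)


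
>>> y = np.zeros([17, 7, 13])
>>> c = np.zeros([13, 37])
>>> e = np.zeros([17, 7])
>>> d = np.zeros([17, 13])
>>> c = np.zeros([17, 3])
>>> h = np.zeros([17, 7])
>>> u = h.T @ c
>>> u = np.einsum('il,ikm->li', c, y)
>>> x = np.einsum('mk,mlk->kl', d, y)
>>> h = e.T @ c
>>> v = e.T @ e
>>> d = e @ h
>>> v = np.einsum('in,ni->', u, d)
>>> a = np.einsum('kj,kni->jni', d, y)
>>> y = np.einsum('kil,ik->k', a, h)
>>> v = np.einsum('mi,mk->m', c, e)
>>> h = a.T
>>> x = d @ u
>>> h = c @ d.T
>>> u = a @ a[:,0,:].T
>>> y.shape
(3,)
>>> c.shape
(17, 3)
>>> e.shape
(17, 7)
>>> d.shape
(17, 3)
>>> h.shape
(17, 17)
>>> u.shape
(3, 7, 3)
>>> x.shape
(17, 17)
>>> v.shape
(17,)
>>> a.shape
(3, 7, 13)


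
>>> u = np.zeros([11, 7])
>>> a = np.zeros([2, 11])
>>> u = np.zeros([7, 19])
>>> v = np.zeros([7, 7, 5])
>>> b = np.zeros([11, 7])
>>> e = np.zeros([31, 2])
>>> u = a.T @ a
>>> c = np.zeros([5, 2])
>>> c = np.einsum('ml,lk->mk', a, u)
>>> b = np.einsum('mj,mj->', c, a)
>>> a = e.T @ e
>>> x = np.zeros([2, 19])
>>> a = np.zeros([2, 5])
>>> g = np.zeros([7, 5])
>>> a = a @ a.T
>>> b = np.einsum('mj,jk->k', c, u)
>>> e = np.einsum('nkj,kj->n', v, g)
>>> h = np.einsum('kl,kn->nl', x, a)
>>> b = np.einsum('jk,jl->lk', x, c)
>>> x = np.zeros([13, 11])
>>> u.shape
(11, 11)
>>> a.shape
(2, 2)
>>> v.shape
(7, 7, 5)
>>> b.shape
(11, 19)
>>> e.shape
(7,)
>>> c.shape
(2, 11)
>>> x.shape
(13, 11)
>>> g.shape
(7, 5)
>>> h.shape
(2, 19)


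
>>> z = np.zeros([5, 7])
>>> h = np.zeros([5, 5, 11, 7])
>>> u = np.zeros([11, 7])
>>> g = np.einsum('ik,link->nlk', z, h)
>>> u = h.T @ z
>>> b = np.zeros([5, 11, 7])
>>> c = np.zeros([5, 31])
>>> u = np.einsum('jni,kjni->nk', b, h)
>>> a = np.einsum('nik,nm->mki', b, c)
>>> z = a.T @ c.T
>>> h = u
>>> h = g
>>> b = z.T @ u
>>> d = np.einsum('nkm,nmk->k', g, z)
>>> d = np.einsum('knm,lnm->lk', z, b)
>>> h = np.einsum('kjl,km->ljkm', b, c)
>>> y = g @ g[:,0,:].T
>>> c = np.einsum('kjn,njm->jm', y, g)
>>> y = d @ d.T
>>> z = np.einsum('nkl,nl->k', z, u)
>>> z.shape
(7,)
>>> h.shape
(5, 7, 5, 31)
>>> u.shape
(11, 5)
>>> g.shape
(11, 5, 7)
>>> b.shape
(5, 7, 5)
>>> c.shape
(5, 7)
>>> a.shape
(31, 7, 11)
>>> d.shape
(5, 11)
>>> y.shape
(5, 5)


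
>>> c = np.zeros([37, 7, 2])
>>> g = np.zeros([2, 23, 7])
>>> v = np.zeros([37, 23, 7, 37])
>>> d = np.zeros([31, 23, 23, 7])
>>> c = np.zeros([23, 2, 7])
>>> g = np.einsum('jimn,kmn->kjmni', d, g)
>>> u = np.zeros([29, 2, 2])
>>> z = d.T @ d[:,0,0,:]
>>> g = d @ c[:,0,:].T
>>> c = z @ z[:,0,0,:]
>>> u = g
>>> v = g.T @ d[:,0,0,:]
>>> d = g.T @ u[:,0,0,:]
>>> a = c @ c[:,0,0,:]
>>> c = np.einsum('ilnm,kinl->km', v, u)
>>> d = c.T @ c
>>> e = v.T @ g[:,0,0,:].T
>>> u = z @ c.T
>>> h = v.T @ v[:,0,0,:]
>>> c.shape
(31, 7)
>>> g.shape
(31, 23, 23, 23)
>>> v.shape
(23, 23, 23, 7)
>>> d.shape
(7, 7)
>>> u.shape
(7, 23, 23, 31)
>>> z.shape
(7, 23, 23, 7)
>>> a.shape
(7, 23, 23, 7)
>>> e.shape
(7, 23, 23, 31)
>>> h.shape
(7, 23, 23, 7)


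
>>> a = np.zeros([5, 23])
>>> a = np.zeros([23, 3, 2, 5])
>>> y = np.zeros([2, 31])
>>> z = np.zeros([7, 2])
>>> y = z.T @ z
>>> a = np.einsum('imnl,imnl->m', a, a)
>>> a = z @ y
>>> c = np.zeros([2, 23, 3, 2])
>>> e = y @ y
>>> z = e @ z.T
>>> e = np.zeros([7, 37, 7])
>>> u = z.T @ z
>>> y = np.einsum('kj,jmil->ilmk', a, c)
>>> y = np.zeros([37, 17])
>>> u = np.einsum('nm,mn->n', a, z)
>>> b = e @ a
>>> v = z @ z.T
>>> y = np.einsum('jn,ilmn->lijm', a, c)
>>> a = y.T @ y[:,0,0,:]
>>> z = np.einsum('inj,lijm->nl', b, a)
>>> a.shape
(3, 7, 2, 3)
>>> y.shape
(23, 2, 7, 3)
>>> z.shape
(37, 3)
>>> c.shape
(2, 23, 3, 2)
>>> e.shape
(7, 37, 7)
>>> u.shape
(7,)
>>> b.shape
(7, 37, 2)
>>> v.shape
(2, 2)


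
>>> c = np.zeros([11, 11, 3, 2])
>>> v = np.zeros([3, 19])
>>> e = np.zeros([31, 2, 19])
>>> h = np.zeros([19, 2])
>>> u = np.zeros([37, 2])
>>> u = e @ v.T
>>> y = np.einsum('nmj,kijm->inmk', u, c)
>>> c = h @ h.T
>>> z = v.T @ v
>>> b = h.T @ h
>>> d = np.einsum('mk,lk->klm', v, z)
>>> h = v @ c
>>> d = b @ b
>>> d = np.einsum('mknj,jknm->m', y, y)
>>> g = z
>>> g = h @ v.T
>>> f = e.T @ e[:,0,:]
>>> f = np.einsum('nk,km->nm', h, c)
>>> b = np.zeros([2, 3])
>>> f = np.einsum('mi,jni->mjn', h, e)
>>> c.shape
(19, 19)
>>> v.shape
(3, 19)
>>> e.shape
(31, 2, 19)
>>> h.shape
(3, 19)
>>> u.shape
(31, 2, 3)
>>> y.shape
(11, 31, 2, 11)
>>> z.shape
(19, 19)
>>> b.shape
(2, 3)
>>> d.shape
(11,)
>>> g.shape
(3, 3)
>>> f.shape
(3, 31, 2)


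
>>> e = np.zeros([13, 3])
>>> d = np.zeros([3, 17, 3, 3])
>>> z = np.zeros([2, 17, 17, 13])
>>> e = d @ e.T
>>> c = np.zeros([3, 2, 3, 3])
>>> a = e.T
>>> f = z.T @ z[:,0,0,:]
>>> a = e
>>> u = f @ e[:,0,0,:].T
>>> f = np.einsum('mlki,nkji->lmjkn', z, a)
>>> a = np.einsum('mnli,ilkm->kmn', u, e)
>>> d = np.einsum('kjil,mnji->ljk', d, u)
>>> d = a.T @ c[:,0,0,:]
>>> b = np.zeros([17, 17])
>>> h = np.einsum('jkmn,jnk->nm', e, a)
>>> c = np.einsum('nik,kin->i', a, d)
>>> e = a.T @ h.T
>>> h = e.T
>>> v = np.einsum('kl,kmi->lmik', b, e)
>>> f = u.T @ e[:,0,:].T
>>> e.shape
(17, 13, 13)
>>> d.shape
(17, 13, 3)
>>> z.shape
(2, 17, 17, 13)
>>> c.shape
(13,)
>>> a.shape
(3, 13, 17)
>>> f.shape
(3, 17, 17, 17)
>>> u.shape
(13, 17, 17, 3)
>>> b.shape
(17, 17)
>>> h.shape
(13, 13, 17)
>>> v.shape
(17, 13, 13, 17)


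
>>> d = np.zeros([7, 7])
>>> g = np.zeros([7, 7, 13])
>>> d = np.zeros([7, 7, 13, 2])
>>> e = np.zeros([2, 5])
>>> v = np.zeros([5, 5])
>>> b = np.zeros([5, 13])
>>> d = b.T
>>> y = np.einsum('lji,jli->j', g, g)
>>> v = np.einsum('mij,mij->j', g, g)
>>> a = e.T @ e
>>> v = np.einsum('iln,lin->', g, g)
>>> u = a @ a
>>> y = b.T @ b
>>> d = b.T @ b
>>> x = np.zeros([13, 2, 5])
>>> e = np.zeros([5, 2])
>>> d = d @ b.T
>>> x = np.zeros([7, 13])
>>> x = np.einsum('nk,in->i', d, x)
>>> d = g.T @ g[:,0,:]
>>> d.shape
(13, 7, 13)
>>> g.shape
(7, 7, 13)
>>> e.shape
(5, 2)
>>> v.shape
()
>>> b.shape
(5, 13)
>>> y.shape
(13, 13)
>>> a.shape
(5, 5)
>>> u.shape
(5, 5)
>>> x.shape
(7,)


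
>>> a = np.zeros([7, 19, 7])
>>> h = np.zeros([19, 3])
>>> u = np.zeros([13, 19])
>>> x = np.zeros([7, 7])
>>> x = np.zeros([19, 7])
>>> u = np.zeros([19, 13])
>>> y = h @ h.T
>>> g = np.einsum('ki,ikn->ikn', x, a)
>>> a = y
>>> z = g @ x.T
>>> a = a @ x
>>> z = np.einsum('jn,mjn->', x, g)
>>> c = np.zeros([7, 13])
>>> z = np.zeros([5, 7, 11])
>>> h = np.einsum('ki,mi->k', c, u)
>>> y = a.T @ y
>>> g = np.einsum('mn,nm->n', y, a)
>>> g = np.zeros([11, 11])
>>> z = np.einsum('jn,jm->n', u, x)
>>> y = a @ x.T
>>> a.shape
(19, 7)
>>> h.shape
(7,)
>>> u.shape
(19, 13)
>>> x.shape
(19, 7)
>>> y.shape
(19, 19)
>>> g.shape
(11, 11)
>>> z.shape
(13,)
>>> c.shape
(7, 13)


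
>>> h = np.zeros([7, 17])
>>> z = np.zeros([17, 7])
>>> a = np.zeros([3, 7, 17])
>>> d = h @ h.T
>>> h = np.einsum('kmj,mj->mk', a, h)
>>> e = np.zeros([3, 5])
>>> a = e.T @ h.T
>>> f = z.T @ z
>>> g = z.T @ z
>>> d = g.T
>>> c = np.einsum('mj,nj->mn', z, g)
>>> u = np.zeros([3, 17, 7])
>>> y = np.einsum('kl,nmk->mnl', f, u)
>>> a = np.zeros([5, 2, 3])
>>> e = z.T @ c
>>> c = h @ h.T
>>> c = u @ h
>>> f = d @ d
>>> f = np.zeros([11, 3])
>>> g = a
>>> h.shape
(7, 3)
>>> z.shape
(17, 7)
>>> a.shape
(5, 2, 3)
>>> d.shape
(7, 7)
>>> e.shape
(7, 7)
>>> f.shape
(11, 3)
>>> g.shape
(5, 2, 3)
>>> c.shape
(3, 17, 3)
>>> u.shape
(3, 17, 7)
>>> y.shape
(17, 3, 7)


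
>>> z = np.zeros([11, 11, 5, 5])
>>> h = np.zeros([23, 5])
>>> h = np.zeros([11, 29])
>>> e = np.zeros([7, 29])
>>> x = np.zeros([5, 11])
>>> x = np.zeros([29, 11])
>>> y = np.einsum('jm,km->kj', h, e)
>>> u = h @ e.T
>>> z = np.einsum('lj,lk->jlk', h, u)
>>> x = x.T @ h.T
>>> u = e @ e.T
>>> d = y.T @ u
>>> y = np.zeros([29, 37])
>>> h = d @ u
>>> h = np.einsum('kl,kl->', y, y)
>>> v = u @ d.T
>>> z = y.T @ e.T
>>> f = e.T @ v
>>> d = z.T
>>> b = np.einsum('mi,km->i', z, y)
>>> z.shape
(37, 7)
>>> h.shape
()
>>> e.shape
(7, 29)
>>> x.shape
(11, 11)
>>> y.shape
(29, 37)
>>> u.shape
(7, 7)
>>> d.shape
(7, 37)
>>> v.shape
(7, 11)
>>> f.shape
(29, 11)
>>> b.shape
(7,)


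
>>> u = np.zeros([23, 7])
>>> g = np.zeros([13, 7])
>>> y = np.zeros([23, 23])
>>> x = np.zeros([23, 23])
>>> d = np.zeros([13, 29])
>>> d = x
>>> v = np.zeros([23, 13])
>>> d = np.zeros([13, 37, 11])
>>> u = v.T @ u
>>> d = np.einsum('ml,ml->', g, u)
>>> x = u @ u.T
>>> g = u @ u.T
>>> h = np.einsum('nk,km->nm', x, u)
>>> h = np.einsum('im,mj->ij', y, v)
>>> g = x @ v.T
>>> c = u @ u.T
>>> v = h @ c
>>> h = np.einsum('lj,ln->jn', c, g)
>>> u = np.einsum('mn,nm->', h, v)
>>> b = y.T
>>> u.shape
()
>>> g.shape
(13, 23)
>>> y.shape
(23, 23)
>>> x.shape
(13, 13)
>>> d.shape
()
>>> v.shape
(23, 13)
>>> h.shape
(13, 23)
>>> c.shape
(13, 13)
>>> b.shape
(23, 23)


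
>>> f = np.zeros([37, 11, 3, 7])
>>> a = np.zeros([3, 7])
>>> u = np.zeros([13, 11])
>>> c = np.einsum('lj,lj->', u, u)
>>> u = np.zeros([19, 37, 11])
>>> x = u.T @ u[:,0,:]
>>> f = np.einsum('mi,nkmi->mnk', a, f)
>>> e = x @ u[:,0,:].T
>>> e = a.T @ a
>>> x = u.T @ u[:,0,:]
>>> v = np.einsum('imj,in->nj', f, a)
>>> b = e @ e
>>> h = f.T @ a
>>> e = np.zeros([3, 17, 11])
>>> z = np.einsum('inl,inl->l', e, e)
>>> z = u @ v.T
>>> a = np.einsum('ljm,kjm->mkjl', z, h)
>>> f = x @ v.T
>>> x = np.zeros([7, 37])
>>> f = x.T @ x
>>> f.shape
(37, 37)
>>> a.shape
(7, 11, 37, 19)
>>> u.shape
(19, 37, 11)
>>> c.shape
()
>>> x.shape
(7, 37)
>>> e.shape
(3, 17, 11)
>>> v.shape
(7, 11)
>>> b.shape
(7, 7)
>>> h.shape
(11, 37, 7)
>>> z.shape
(19, 37, 7)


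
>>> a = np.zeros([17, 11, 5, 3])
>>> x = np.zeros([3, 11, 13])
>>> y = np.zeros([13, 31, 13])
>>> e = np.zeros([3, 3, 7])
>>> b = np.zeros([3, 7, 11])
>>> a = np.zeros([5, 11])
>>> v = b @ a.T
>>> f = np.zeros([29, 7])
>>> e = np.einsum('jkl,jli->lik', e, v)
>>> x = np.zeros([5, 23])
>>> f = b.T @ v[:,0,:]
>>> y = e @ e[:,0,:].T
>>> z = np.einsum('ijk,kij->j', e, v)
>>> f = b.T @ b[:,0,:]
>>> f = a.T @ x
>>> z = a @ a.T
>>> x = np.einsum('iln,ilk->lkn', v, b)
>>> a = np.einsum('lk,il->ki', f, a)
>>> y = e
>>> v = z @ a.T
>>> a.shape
(23, 5)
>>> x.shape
(7, 11, 5)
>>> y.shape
(7, 5, 3)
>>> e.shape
(7, 5, 3)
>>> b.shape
(3, 7, 11)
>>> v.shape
(5, 23)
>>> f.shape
(11, 23)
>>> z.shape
(5, 5)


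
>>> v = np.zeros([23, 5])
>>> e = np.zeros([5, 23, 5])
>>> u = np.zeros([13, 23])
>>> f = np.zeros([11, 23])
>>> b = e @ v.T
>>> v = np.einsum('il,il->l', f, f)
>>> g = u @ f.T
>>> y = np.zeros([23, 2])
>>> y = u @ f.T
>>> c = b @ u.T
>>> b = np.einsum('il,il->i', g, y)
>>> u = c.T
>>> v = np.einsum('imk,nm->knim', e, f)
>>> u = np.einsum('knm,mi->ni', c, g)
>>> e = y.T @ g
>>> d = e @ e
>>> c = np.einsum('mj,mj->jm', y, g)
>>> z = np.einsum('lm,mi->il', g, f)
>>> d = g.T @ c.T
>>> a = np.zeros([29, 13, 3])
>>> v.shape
(5, 11, 5, 23)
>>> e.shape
(11, 11)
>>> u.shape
(23, 11)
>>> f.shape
(11, 23)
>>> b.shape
(13,)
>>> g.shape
(13, 11)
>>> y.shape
(13, 11)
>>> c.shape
(11, 13)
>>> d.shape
(11, 11)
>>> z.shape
(23, 13)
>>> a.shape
(29, 13, 3)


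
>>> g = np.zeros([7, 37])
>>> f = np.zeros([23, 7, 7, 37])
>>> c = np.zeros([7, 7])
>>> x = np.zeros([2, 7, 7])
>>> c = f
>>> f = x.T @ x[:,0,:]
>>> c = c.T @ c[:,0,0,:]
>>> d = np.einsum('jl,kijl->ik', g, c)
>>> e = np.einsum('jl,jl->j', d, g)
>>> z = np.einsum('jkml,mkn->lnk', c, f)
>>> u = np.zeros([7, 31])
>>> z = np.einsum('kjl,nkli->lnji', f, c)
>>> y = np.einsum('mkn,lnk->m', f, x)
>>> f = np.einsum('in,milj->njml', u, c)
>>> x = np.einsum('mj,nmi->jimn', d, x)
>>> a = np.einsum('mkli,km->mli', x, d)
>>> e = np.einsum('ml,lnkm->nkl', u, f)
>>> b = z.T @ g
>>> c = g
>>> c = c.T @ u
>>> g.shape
(7, 37)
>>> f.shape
(31, 37, 37, 7)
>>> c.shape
(37, 31)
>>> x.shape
(37, 7, 7, 2)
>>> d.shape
(7, 37)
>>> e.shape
(37, 37, 31)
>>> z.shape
(7, 37, 7, 37)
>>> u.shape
(7, 31)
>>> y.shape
(7,)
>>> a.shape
(37, 7, 2)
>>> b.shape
(37, 7, 37, 37)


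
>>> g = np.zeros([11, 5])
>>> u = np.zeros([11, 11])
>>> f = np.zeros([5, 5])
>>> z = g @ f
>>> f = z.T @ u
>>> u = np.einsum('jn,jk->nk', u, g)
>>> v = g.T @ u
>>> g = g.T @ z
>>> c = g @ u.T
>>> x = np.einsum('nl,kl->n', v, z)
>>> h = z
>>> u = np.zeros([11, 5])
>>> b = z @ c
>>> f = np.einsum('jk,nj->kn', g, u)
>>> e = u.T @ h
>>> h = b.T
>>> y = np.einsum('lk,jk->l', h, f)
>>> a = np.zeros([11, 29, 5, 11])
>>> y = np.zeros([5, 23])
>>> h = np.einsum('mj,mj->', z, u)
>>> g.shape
(5, 5)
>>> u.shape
(11, 5)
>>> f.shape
(5, 11)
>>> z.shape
(11, 5)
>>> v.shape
(5, 5)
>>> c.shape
(5, 11)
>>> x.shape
(5,)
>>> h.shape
()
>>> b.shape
(11, 11)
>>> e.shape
(5, 5)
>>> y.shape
(5, 23)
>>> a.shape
(11, 29, 5, 11)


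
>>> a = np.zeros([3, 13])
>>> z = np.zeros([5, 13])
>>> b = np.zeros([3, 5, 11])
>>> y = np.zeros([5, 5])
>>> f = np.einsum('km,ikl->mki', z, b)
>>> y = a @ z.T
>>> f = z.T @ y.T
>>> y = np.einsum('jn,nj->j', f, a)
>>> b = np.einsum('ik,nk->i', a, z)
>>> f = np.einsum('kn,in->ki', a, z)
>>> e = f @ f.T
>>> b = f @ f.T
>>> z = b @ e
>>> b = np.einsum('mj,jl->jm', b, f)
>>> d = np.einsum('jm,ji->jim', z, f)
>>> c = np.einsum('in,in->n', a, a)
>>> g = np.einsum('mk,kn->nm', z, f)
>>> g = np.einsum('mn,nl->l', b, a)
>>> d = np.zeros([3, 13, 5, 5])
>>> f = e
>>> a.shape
(3, 13)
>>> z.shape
(3, 3)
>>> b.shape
(3, 3)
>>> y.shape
(13,)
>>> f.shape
(3, 3)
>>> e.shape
(3, 3)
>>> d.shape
(3, 13, 5, 5)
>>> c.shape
(13,)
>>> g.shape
(13,)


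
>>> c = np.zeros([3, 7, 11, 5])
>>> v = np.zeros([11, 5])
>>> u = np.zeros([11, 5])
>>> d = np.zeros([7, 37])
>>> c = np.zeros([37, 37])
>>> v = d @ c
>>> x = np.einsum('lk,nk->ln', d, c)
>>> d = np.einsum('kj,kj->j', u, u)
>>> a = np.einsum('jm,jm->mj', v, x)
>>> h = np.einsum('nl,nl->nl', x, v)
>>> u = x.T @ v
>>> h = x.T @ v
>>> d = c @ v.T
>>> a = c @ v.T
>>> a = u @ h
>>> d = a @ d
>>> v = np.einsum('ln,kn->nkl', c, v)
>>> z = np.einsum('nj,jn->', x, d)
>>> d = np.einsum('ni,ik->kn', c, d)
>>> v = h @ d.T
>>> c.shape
(37, 37)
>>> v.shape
(37, 7)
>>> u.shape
(37, 37)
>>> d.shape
(7, 37)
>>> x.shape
(7, 37)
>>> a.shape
(37, 37)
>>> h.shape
(37, 37)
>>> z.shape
()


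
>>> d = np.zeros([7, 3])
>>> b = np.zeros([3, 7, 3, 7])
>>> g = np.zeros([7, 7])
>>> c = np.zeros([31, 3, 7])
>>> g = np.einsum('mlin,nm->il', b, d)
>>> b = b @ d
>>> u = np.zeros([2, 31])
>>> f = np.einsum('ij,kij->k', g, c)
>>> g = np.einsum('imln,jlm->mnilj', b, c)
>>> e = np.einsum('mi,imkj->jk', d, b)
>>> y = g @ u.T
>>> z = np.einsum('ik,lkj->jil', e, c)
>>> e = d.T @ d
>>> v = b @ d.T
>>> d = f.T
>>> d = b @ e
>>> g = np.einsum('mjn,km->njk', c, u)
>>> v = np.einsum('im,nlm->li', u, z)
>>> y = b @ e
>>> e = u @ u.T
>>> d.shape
(3, 7, 3, 3)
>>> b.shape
(3, 7, 3, 3)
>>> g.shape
(7, 3, 2)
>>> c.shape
(31, 3, 7)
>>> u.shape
(2, 31)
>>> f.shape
(31,)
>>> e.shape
(2, 2)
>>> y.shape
(3, 7, 3, 3)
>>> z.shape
(7, 3, 31)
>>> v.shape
(3, 2)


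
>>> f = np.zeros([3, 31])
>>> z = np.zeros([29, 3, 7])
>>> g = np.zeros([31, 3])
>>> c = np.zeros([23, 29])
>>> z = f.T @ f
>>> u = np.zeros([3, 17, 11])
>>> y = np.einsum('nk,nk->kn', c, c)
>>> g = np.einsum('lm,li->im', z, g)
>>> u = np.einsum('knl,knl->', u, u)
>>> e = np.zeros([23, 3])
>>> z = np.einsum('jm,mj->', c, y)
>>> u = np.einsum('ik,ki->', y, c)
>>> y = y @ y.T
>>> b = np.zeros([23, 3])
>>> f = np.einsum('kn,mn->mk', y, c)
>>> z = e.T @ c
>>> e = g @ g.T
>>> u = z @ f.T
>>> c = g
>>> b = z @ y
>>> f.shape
(23, 29)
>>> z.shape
(3, 29)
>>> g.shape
(3, 31)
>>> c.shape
(3, 31)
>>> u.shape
(3, 23)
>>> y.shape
(29, 29)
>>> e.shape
(3, 3)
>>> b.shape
(3, 29)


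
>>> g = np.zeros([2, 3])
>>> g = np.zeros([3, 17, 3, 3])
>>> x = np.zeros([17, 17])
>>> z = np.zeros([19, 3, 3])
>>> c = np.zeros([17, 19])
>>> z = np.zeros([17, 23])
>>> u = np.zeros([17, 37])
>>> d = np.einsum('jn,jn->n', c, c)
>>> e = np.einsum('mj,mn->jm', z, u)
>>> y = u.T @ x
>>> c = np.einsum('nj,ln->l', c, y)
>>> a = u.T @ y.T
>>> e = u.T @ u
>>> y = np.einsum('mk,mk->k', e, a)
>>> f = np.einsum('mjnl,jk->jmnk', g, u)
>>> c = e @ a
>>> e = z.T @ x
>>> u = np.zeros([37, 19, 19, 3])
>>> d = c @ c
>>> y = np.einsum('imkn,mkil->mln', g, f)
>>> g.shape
(3, 17, 3, 3)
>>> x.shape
(17, 17)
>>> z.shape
(17, 23)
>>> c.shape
(37, 37)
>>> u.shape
(37, 19, 19, 3)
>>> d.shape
(37, 37)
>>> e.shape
(23, 17)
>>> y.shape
(17, 37, 3)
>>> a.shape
(37, 37)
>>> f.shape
(17, 3, 3, 37)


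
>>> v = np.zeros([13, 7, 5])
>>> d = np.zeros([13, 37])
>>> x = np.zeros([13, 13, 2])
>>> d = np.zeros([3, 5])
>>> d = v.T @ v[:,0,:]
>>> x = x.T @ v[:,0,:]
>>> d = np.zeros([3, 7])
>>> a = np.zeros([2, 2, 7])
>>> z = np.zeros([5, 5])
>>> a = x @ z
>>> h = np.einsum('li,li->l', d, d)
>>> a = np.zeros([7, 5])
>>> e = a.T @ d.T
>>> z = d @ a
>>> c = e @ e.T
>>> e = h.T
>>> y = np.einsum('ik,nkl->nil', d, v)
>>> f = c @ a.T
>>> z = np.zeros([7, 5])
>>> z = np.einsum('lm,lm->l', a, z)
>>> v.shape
(13, 7, 5)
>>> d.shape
(3, 7)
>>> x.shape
(2, 13, 5)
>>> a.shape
(7, 5)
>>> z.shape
(7,)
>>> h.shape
(3,)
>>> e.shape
(3,)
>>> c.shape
(5, 5)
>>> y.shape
(13, 3, 5)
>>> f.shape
(5, 7)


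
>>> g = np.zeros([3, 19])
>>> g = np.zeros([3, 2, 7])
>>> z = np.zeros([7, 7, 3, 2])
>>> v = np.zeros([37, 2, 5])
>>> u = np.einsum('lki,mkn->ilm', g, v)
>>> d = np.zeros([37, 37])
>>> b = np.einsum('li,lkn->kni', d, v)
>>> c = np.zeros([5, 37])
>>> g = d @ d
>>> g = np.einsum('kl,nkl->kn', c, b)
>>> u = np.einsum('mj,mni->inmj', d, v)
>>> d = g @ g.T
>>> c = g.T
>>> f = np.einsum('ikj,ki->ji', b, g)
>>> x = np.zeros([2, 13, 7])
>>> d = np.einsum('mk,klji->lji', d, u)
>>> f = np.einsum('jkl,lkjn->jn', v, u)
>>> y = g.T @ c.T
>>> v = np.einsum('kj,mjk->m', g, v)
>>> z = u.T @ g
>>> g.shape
(5, 2)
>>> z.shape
(37, 37, 2, 2)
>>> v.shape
(37,)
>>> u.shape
(5, 2, 37, 37)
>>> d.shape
(2, 37, 37)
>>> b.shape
(2, 5, 37)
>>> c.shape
(2, 5)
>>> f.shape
(37, 37)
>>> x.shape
(2, 13, 7)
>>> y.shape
(2, 2)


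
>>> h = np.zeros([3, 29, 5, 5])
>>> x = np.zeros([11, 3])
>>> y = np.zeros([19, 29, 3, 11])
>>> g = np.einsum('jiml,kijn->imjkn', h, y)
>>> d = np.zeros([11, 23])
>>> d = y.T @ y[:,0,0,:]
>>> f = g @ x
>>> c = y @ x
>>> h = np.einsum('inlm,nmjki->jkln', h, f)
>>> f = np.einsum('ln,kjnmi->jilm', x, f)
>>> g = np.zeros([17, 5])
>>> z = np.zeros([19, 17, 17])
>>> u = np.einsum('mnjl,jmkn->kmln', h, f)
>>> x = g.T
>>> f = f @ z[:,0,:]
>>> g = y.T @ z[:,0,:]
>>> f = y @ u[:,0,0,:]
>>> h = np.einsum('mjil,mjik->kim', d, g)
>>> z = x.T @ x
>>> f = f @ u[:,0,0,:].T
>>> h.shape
(17, 29, 11)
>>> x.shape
(5, 17)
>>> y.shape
(19, 29, 3, 11)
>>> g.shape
(11, 3, 29, 17)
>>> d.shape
(11, 3, 29, 11)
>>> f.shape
(19, 29, 3, 11)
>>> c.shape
(19, 29, 3, 3)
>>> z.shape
(17, 17)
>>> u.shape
(11, 3, 29, 19)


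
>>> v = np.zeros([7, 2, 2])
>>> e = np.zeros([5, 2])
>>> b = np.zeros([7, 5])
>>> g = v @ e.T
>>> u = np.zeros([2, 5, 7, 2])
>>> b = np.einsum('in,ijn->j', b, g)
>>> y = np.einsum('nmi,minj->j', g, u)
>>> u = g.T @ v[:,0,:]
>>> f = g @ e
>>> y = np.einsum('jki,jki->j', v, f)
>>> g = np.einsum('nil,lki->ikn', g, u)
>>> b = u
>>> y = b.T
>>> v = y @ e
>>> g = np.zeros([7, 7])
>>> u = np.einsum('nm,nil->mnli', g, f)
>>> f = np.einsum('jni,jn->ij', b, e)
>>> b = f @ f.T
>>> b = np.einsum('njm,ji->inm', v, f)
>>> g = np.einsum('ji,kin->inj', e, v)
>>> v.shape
(2, 2, 2)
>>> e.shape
(5, 2)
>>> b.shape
(5, 2, 2)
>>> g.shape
(2, 2, 5)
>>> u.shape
(7, 7, 2, 2)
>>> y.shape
(2, 2, 5)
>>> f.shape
(2, 5)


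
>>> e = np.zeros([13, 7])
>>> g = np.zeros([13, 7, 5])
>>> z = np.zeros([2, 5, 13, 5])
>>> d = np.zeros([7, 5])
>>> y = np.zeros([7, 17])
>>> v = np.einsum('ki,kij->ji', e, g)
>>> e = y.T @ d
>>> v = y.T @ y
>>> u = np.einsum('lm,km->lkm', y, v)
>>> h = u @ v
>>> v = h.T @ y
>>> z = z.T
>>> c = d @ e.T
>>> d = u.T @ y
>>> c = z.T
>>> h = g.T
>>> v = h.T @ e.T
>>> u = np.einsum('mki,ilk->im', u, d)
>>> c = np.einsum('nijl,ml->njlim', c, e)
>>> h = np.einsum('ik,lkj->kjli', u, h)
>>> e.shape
(17, 5)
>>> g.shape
(13, 7, 5)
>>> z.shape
(5, 13, 5, 2)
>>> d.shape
(17, 17, 17)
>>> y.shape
(7, 17)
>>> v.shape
(13, 7, 17)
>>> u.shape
(17, 7)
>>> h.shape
(7, 13, 5, 17)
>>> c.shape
(2, 13, 5, 5, 17)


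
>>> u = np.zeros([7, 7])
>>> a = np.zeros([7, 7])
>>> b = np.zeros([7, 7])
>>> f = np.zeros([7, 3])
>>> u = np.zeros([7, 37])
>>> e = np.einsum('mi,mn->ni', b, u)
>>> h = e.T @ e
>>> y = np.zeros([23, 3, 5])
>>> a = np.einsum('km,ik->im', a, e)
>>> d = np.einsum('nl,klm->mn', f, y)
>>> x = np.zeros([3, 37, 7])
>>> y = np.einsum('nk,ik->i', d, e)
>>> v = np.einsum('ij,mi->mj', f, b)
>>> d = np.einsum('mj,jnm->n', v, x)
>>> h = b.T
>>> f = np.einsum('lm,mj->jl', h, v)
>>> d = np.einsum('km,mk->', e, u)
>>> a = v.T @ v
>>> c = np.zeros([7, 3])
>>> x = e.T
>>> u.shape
(7, 37)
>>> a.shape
(3, 3)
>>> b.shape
(7, 7)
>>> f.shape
(3, 7)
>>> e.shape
(37, 7)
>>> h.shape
(7, 7)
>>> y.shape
(37,)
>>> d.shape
()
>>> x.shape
(7, 37)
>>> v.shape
(7, 3)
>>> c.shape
(7, 3)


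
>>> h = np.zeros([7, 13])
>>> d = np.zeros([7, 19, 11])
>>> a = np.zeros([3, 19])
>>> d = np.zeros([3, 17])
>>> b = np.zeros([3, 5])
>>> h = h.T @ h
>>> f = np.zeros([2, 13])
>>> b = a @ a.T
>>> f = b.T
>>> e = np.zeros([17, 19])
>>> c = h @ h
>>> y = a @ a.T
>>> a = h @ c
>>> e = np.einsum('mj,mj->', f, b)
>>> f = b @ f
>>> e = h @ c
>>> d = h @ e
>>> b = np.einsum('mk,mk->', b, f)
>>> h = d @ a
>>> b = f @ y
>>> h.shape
(13, 13)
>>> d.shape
(13, 13)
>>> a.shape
(13, 13)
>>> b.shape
(3, 3)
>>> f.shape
(3, 3)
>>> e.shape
(13, 13)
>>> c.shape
(13, 13)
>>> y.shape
(3, 3)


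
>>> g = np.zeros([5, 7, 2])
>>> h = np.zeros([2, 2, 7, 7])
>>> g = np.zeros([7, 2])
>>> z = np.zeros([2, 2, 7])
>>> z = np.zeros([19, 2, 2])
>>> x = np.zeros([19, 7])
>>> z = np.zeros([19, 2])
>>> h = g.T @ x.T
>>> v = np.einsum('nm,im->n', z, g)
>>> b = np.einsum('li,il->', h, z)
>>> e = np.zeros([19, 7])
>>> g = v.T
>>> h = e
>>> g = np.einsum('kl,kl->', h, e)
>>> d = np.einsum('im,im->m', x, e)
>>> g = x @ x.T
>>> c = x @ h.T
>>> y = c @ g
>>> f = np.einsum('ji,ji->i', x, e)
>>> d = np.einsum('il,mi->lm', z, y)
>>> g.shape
(19, 19)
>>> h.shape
(19, 7)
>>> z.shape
(19, 2)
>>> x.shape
(19, 7)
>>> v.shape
(19,)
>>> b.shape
()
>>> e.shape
(19, 7)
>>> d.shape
(2, 19)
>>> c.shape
(19, 19)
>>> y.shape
(19, 19)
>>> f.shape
(7,)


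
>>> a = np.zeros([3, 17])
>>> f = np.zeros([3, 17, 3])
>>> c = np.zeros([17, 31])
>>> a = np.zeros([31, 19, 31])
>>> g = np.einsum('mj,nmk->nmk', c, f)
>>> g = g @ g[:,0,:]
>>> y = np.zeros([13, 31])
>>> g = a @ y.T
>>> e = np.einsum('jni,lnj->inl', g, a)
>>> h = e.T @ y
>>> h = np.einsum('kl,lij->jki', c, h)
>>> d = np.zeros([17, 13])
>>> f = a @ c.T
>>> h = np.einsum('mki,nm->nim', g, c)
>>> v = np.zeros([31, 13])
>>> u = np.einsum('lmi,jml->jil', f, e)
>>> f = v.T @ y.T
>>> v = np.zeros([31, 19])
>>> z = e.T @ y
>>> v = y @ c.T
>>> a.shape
(31, 19, 31)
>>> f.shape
(13, 13)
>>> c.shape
(17, 31)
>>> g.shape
(31, 19, 13)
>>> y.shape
(13, 31)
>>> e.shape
(13, 19, 31)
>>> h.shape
(17, 13, 31)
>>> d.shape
(17, 13)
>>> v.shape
(13, 17)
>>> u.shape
(13, 17, 31)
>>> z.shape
(31, 19, 31)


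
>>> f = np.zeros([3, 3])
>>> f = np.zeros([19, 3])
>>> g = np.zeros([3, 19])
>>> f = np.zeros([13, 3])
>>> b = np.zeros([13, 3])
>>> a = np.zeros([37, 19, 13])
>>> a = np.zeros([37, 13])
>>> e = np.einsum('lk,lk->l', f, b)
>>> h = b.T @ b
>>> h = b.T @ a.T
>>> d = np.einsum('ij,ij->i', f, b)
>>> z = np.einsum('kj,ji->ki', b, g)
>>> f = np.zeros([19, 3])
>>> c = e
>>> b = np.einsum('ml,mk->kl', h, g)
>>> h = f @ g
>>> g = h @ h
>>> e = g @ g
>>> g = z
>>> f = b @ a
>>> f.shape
(19, 13)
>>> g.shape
(13, 19)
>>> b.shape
(19, 37)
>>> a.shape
(37, 13)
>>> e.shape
(19, 19)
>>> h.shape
(19, 19)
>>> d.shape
(13,)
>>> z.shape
(13, 19)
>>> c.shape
(13,)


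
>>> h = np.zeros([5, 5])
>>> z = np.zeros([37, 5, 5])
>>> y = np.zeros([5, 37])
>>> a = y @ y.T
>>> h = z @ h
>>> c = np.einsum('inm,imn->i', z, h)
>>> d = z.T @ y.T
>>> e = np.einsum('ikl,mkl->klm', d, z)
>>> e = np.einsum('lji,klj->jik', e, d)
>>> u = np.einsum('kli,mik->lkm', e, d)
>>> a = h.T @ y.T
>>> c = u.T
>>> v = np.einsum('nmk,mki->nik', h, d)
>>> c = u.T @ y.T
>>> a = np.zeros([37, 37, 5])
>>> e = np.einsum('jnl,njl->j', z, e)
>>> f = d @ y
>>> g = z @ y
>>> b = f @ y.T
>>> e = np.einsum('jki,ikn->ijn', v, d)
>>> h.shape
(37, 5, 5)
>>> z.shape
(37, 5, 5)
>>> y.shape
(5, 37)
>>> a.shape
(37, 37, 5)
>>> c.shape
(5, 5, 5)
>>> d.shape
(5, 5, 5)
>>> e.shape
(5, 37, 5)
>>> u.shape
(37, 5, 5)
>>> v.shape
(37, 5, 5)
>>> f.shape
(5, 5, 37)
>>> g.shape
(37, 5, 37)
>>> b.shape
(5, 5, 5)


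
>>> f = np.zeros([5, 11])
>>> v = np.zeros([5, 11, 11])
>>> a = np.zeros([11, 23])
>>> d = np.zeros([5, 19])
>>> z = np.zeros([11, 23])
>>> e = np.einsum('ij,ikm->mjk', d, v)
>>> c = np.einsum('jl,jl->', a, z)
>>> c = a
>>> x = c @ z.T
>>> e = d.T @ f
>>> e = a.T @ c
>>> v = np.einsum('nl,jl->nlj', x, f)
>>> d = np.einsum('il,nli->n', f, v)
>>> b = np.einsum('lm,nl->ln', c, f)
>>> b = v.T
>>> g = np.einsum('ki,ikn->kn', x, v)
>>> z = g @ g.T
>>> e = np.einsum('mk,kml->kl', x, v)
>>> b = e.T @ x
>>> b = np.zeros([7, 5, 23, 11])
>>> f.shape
(5, 11)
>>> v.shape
(11, 11, 5)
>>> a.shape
(11, 23)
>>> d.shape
(11,)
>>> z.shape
(11, 11)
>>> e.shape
(11, 5)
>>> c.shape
(11, 23)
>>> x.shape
(11, 11)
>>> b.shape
(7, 5, 23, 11)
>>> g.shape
(11, 5)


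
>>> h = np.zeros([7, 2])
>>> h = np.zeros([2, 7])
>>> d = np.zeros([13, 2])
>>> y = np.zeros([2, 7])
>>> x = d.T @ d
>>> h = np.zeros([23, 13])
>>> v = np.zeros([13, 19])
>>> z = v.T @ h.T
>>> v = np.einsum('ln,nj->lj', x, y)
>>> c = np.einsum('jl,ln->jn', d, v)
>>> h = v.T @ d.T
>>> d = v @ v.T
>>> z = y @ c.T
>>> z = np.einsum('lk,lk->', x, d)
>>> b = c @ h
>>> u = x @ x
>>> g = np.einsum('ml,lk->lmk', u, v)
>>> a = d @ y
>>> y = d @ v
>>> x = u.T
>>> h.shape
(7, 13)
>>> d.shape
(2, 2)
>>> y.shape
(2, 7)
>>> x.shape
(2, 2)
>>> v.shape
(2, 7)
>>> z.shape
()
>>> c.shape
(13, 7)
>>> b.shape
(13, 13)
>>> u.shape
(2, 2)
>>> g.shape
(2, 2, 7)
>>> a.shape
(2, 7)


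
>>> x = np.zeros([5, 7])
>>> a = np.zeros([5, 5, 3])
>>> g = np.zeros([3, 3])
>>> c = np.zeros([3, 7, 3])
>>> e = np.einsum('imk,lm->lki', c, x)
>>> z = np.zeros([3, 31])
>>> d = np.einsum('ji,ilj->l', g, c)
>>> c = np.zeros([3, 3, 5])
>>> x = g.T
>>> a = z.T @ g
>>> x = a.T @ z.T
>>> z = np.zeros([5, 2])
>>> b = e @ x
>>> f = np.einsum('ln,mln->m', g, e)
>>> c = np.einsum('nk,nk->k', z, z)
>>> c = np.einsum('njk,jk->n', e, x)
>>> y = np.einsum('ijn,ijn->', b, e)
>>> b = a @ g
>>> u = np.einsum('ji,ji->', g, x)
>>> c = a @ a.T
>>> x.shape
(3, 3)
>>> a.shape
(31, 3)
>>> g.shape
(3, 3)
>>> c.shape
(31, 31)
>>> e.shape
(5, 3, 3)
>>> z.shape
(5, 2)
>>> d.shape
(7,)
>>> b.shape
(31, 3)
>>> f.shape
(5,)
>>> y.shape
()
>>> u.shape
()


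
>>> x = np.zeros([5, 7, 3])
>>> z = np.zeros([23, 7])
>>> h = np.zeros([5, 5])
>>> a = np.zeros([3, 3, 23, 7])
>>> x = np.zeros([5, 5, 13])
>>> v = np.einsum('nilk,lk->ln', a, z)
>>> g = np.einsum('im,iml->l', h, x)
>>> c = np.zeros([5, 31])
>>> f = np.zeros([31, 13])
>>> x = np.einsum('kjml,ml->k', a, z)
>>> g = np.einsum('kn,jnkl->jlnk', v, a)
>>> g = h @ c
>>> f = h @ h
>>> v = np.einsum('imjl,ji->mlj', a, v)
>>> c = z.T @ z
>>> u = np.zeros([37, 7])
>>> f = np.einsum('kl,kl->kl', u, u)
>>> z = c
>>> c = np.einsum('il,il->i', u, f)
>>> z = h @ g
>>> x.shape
(3,)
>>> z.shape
(5, 31)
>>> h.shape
(5, 5)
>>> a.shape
(3, 3, 23, 7)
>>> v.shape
(3, 7, 23)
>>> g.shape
(5, 31)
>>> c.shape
(37,)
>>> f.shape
(37, 7)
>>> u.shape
(37, 7)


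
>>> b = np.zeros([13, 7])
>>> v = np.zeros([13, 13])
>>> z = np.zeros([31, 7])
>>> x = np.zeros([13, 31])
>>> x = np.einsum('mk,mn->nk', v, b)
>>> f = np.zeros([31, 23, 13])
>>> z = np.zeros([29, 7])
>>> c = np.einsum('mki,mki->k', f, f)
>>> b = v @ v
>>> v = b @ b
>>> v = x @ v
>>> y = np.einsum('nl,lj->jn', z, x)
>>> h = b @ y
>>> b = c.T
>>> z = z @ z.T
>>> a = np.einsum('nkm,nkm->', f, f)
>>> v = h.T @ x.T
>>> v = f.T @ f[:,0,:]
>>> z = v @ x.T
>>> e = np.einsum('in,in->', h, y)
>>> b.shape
(23,)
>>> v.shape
(13, 23, 13)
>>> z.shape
(13, 23, 7)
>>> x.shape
(7, 13)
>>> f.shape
(31, 23, 13)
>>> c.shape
(23,)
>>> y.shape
(13, 29)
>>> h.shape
(13, 29)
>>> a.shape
()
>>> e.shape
()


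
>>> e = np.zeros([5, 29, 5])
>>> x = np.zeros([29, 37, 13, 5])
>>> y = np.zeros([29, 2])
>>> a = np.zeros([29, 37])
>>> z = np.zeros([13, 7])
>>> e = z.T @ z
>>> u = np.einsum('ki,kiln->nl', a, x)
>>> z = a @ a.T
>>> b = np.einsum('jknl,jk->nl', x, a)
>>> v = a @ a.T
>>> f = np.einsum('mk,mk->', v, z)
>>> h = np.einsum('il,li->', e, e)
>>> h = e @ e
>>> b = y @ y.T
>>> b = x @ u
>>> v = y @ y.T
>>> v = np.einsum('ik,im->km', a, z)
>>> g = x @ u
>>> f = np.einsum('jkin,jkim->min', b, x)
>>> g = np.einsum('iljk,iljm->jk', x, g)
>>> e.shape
(7, 7)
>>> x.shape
(29, 37, 13, 5)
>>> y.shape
(29, 2)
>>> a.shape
(29, 37)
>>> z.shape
(29, 29)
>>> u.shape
(5, 13)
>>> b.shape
(29, 37, 13, 13)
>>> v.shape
(37, 29)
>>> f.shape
(5, 13, 13)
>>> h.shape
(7, 7)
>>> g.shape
(13, 5)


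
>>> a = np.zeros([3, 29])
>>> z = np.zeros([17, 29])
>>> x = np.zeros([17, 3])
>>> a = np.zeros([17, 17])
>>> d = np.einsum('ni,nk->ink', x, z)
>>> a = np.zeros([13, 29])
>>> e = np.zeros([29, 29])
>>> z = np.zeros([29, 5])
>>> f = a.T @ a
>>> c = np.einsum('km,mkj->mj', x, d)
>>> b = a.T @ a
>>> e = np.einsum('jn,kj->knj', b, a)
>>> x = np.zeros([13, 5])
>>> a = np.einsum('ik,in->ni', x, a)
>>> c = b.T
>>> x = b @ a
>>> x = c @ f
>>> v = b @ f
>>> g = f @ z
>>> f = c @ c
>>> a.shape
(29, 13)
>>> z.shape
(29, 5)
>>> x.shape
(29, 29)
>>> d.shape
(3, 17, 29)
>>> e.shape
(13, 29, 29)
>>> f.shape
(29, 29)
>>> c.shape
(29, 29)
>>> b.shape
(29, 29)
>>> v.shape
(29, 29)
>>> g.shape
(29, 5)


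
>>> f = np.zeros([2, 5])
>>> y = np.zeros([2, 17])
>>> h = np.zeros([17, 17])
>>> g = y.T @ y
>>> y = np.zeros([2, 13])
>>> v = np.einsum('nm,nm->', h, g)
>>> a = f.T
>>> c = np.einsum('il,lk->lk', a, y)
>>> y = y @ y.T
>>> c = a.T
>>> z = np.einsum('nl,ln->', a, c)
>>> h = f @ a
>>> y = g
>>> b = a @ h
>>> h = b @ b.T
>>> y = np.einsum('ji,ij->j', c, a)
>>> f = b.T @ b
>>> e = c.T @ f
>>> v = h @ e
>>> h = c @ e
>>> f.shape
(2, 2)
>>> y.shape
(2,)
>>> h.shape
(2, 2)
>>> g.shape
(17, 17)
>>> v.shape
(5, 2)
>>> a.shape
(5, 2)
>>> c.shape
(2, 5)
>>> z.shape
()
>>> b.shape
(5, 2)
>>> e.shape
(5, 2)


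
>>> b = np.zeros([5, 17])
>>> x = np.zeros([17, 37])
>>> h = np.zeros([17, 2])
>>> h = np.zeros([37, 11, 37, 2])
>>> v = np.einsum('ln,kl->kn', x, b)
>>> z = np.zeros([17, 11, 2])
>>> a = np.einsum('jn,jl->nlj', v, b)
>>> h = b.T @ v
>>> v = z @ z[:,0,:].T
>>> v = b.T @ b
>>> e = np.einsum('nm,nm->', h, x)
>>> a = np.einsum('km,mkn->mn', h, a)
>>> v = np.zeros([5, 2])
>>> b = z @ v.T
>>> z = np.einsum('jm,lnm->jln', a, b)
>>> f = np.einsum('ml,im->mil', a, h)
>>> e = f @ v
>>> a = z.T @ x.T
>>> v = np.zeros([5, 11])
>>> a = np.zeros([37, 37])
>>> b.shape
(17, 11, 5)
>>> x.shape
(17, 37)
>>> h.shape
(17, 37)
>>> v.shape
(5, 11)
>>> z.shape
(37, 17, 11)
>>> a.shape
(37, 37)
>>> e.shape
(37, 17, 2)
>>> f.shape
(37, 17, 5)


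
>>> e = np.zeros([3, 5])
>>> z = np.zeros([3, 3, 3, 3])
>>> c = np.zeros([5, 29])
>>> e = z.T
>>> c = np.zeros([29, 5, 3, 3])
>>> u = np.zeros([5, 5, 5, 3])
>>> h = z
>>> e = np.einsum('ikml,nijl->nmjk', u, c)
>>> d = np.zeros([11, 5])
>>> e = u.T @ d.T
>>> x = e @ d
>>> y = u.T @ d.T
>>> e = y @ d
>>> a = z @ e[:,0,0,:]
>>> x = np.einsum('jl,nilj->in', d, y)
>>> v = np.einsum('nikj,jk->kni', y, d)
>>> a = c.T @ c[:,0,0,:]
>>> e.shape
(3, 5, 5, 5)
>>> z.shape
(3, 3, 3, 3)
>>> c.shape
(29, 5, 3, 3)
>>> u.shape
(5, 5, 5, 3)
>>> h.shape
(3, 3, 3, 3)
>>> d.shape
(11, 5)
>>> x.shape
(5, 3)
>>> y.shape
(3, 5, 5, 11)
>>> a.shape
(3, 3, 5, 3)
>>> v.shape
(5, 3, 5)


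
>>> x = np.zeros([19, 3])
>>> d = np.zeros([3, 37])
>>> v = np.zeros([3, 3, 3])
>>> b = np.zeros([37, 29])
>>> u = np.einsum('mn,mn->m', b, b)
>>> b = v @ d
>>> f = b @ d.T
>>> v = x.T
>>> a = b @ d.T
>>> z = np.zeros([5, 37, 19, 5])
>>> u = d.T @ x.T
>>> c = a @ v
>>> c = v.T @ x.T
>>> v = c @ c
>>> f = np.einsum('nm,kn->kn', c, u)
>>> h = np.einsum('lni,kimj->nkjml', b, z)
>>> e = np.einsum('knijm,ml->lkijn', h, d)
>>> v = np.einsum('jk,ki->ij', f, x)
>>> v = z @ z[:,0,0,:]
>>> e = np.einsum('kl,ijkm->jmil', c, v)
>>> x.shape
(19, 3)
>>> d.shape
(3, 37)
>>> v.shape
(5, 37, 19, 5)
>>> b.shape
(3, 3, 37)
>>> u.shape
(37, 19)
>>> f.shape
(37, 19)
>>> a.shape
(3, 3, 3)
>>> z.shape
(5, 37, 19, 5)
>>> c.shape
(19, 19)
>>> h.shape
(3, 5, 5, 19, 3)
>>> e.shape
(37, 5, 5, 19)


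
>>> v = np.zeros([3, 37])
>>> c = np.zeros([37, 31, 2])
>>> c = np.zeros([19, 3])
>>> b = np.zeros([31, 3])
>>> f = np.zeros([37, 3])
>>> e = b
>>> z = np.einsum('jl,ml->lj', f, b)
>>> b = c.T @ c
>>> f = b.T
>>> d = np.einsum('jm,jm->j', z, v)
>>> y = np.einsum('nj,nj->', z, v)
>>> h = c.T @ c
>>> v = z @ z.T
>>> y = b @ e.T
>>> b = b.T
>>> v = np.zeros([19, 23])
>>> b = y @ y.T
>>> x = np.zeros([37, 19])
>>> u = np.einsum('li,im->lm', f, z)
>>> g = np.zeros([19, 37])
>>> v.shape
(19, 23)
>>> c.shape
(19, 3)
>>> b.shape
(3, 3)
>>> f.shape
(3, 3)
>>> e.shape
(31, 3)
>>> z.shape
(3, 37)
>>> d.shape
(3,)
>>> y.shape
(3, 31)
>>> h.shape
(3, 3)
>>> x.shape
(37, 19)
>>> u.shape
(3, 37)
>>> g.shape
(19, 37)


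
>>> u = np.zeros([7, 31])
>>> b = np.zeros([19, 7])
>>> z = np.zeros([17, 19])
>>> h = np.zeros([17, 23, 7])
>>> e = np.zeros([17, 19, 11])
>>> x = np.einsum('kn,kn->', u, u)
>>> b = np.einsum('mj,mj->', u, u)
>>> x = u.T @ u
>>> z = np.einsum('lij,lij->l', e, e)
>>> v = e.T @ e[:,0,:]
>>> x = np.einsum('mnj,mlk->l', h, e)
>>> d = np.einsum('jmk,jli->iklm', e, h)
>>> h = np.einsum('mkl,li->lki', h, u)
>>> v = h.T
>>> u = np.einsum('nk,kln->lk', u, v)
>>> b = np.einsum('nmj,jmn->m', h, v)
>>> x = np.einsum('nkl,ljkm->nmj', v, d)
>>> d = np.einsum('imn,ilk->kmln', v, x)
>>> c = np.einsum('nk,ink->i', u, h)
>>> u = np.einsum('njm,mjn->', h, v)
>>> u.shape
()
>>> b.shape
(23,)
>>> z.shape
(17,)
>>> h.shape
(7, 23, 31)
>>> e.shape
(17, 19, 11)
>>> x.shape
(31, 19, 11)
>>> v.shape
(31, 23, 7)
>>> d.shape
(11, 23, 19, 7)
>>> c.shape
(7,)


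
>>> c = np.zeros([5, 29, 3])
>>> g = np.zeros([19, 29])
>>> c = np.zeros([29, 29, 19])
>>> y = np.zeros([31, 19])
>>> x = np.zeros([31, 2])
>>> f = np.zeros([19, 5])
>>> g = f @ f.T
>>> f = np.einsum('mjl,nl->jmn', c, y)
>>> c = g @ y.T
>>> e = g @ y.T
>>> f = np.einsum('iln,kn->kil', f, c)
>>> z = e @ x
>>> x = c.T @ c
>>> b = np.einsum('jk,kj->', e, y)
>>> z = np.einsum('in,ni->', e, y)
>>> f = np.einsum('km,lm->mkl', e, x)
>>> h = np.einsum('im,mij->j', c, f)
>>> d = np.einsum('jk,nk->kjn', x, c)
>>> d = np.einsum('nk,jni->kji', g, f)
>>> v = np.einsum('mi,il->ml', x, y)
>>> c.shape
(19, 31)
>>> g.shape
(19, 19)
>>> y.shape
(31, 19)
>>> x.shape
(31, 31)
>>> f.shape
(31, 19, 31)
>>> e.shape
(19, 31)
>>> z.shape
()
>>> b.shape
()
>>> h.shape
(31,)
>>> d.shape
(19, 31, 31)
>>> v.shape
(31, 19)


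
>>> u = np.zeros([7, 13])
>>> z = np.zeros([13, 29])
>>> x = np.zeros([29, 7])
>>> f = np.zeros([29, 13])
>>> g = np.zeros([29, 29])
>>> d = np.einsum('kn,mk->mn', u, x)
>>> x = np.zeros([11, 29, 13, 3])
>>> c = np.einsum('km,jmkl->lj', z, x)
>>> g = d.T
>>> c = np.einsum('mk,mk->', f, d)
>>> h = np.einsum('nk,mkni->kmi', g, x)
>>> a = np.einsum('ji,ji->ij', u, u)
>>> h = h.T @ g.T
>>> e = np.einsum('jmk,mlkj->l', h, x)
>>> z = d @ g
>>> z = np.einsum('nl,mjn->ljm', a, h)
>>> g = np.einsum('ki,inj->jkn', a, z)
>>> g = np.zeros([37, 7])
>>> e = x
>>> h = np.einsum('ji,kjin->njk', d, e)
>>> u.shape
(7, 13)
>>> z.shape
(7, 11, 3)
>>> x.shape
(11, 29, 13, 3)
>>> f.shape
(29, 13)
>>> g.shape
(37, 7)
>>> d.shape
(29, 13)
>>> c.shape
()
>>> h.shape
(3, 29, 11)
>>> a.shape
(13, 7)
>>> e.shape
(11, 29, 13, 3)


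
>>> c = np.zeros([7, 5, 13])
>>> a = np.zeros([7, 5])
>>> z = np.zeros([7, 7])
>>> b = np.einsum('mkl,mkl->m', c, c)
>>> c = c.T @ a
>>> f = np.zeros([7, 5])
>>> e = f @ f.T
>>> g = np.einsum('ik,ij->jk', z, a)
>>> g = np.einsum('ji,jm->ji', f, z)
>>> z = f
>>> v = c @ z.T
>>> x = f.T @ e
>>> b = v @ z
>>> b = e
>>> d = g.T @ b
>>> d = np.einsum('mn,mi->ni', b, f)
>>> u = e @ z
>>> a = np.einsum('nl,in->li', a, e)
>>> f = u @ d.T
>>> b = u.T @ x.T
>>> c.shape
(13, 5, 5)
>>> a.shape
(5, 7)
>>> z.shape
(7, 5)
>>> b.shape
(5, 5)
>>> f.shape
(7, 7)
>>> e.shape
(7, 7)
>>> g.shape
(7, 5)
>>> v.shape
(13, 5, 7)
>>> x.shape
(5, 7)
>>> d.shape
(7, 5)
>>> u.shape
(7, 5)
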